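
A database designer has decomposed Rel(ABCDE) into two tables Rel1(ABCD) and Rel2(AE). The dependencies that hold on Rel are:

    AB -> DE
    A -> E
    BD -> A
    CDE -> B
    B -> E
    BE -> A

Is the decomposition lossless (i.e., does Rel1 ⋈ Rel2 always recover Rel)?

Common attributes: Rel1 ∩ Rel2 = {A}.
Closure of {A}: A → E applies, adding E. So (A)⁺ = {AE}.
This closure contains every attribute of Rel2, so Rel1 ∩ Rel2 → Rel2. The join is lossless.

Yes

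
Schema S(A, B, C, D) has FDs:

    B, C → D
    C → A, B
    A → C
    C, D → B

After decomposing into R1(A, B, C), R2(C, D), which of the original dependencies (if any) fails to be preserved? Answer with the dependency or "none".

none

B, C → D: restricted closure across fragments reaches D.
C → A, B lies within R1.
A → C lies within R1.
C, D → B: restricted closure across fragments reaches B.
Every dependency is enforceable on the fragments, so the decomposition is dependency-preserving.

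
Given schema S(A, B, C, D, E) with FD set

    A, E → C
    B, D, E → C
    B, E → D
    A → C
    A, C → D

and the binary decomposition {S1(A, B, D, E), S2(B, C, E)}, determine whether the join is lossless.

Common attributes: S1 ∩ S2 = {B, E}.
Closure of {B, E}: B, E → D applies, adding D; B, D, E → C applies, adding C. So (B, E)⁺ = {B, C, D, E}.
This closure contains every attribute of S2, so S1 ∩ S2 → S2. The join is lossless.

Yes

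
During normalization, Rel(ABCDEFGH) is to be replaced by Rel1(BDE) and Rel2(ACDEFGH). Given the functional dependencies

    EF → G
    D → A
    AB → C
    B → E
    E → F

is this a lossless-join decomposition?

Common attributes: Rel1 ∩ Rel2 = {DE}.
Closure of {DE}: D → A applies, adding A; E → F applies, adding F; EF → G applies, adding G. So (DE)⁺ = {ADEFG}.
The closure contains neither all of Rel1 = {BDE} nor all of Rel2 = {ACDEFGH}, so the common attributes are not a superkey of either fragment. The join is lossy.

No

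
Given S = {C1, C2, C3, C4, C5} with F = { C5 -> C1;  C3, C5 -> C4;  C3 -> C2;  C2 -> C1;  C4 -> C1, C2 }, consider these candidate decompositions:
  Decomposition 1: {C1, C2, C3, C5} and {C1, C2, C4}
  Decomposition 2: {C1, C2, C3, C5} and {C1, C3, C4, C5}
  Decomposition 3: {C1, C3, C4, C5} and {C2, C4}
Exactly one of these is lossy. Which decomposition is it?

Decomposition 1: common = {C1, C2}, closure = {C1, C2} → lossy.
Decomposition 2: common = {C1, C3, C5}, closure = {C1, C2, C3, C4, C5} → lossless.
Decomposition 3: common = {C4}, closure = {C1, C2, C4} → lossless.

Decomposition 1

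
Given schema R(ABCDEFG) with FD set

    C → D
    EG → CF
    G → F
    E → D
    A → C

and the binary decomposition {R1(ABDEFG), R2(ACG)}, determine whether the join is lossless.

Yes

Common attributes: R1 ∩ R2 = {AG}.
Closure of {AG}: G → F applies, adding F; A → C applies, adding C; C → D applies, adding D. So (AG)⁺ = {ACDFG}.
This closure contains every attribute of R2, so R1 ∩ R2 → R2. The join is lossless.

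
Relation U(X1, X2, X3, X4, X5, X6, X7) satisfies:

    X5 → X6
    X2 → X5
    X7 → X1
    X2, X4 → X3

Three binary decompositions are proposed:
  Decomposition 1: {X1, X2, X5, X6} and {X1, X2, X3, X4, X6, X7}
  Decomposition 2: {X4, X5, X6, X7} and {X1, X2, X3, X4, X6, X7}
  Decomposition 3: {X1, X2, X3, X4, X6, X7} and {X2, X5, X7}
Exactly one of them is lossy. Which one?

Decomposition 2

Decomposition 1: common = {X1, X2, X6}, closure = {X1, X2, X5, X6} → lossless.
Decomposition 2: common = {X4, X6, X7}, closure = {X1, X4, X6, X7} → lossy.
Decomposition 3: common = {X2, X7}, closure = {X1, X2, X5, X6, X7} → lossless.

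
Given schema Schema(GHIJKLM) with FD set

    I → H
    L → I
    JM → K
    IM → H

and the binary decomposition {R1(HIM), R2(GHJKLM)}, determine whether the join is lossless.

No

Common attributes: R1 ∩ R2 = {HM}.
No dependency enlarges {HM}, so (HM)⁺ = {HM}.
The closure contains neither all of R1 = {HIM} nor all of R2 = {GHJKLM}, so the common attributes are not a superkey of either fragment. The join is lossy.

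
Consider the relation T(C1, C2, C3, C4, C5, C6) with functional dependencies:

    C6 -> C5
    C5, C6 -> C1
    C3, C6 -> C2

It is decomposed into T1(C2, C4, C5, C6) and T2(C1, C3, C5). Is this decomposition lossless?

Common attributes: T1 ∩ T2 = {C5}.
No dependency enlarges {C5}, so (C5)⁺ = {C5}.
The closure contains neither all of T1 = {C2, C4, C5, C6} nor all of T2 = {C1, C3, C5}, so the common attributes are not a superkey of either fragment. The join is lossy.

No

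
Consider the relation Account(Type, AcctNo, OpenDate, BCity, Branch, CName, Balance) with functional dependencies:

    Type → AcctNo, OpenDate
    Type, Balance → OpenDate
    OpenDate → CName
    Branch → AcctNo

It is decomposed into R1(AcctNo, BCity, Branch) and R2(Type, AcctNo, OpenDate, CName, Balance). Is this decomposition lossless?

Common attributes: R1 ∩ R2 = {AcctNo}.
No dependency enlarges {AcctNo}, so (AcctNo)⁺ = {AcctNo}.
The closure contains neither all of R1 = {AcctNo, BCity, Branch} nor all of R2 = {Type, AcctNo, OpenDate, CName, Balance}, so the common attributes are not a superkey of either fragment. The join is lossy.

No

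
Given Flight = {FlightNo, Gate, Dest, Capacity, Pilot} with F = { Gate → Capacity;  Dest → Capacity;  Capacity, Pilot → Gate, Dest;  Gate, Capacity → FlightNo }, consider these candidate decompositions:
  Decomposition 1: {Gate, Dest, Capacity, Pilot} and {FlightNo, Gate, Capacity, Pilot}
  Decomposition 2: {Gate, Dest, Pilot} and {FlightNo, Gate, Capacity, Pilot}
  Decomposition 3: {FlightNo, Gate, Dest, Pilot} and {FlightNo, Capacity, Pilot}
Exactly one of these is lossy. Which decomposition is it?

Decomposition 3

Decomposition 1: common = {Gate, Capacity, Pilot}, closure = {FlightNo, Gate, Dest, Capacity, Pilot} → lossless.
Decomposition 2: common = {Gate, Pilot}, closure = {FlightNo, Gate, Dest, Capacity, Pilot} → lossless.
Decomposition 3: common = {FlightNo, Pilot}, closure = {FlightNo, Pilot} → lossy.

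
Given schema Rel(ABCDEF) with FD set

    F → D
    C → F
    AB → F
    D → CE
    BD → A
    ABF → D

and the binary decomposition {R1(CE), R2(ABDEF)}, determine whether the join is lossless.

Common attributes: R1 ∩ R2 = {E}.
No dependency enlarges {E}, so (E)⁺ = {E}.
The closure contains neither all of R1 = {CE} nor all of R2 = {ABDEF}, so the common attributes are not a superkey of either fragment. The join is lossy.

No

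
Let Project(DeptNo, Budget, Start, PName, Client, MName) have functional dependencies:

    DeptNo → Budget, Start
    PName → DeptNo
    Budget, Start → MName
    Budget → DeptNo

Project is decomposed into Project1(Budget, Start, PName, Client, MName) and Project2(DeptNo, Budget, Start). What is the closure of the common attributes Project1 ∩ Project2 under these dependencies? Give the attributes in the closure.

Project1 ∩ Project2 = {Budget, Start}.
Budget, Start → MName applies, adding MName
Budget → DeptNo applies, adding DeptNo
Closure: {DeptNo, Budget, Start, MName}.

DeptNo, Budget, Start, MName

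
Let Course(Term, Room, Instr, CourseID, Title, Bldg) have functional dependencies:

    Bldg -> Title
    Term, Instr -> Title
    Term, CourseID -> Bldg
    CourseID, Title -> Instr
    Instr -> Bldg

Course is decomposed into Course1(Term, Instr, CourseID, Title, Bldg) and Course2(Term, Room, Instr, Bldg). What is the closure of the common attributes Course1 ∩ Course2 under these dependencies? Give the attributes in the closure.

Course1 ∩ Course2 = {Term, Instr, Bldg}.
Bldg → Title applies, adding Title
Closure: {Term, Instr, Title, Bldg}.

Term, Instr, Title, Bldg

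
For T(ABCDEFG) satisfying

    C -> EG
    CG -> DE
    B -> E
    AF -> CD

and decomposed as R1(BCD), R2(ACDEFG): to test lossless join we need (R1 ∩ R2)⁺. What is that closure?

R1 ∩ R2 = {CD}.
C → EG applies, adding EG
Closure: {CDEG}.

CDEG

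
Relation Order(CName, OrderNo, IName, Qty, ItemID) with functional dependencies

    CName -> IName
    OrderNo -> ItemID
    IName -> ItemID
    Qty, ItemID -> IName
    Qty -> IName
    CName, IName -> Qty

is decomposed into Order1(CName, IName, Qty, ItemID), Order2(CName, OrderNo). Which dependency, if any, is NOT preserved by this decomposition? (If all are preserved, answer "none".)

OrderNo -> ItemID

Check OrderNo → ItemID: no single fragment contains all of {OrderNo, ItemID}, and the restricted closure of {OrderNo} across the fragments never reaches {ItemID}.
CName → IName is preserved.
IName → ItemID is preserved.
Qty, ItemID → IName is preserved.
Qty → IName is preserved.
CName, IName → Qty is preserved.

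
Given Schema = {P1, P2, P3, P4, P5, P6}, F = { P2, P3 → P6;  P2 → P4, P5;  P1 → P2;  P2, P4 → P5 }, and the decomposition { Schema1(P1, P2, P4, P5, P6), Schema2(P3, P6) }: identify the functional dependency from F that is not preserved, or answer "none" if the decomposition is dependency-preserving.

Check P2, P3 → P6: no single fragment contains all of {P2, P3, P6}, and the restricted closure of {P2, P3} across the fragments never reaches {P6}.
P2 → P4, P5 is preserved.
P1 → P2 is preserved.
P2, P4 → P5 is preserved.

P2, P3 → P6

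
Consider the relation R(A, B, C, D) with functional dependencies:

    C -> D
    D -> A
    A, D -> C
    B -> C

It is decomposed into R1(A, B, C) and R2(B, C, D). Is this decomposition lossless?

Common attributes: R1 ∩ R2 = {B, C}.
Closure of {B, C}: C → D applies, adding D; D → A applies, adding A. So (B, C)⁺ = {A, B, C, D}.
This closure contains every attribute of R1, so R1 ∩ R2 → R1. The join is lossless.

Yes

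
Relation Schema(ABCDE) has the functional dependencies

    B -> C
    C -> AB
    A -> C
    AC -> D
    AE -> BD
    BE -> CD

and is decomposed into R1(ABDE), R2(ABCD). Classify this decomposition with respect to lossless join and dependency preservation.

Lossless test: (ABD)⁺ = {ABCD}, which contains all of one fragment — lossless.
Dependency preservation: BE → CD is not contained in any single fragment, but the restricted closure of its left-hand side across the fragments still reaches the right-hand side; the remaining FDs each lie inside some fragment. All dependencies are preserved.

lossless and dependency-preserving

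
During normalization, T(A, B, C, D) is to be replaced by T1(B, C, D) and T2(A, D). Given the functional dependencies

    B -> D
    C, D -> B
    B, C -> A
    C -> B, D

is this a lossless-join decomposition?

Common attributes: T1 ∩ T2 = {D}.
No dependency enlarges {D}, so (D)⁺ = {D}.
The closure contains neither all of T1 = {B, C, D} nor all of T2 = {A, D}, so the common attributes are not a superkey of either fragment. The join is lossy.

No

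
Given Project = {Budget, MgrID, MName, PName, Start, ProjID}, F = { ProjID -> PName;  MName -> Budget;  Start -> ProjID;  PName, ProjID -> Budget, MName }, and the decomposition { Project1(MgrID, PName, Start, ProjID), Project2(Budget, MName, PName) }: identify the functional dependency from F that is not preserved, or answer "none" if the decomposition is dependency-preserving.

PName, ProjID -> Budget, MName

Check PName, ProjID → Budget, MName: no single fragment contains all of {Budget, MName, PName, ProjID}, and the restricted closure of {PName, ProjID} across the fragments never reaches {Budget, MName}.
ProjID → PName is preserved.
MName → Budget is preserved.
Start → ProjID is preserved.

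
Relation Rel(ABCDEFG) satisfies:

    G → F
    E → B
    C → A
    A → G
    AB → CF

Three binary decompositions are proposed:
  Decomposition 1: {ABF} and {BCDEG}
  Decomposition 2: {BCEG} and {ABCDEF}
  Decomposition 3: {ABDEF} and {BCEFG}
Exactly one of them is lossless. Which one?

Decomposition 2

Decomposition 1: common = {B}, closure = {B} → lossy.
Decomposition 2: common = {BCE}, closure = {ABCEFG} → lossless.
Decomposition 3: common = {BEF}, closure = {BEF} → lossy.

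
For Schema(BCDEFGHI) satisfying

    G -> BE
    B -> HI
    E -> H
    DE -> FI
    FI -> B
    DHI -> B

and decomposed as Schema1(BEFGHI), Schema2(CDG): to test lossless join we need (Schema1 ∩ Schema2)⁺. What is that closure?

Schema1 ∩ Schema2 = {G}.
G → BE applies, adding BE
B → HI applies, adding HI
Closure: {BEGHI}.

BEGHI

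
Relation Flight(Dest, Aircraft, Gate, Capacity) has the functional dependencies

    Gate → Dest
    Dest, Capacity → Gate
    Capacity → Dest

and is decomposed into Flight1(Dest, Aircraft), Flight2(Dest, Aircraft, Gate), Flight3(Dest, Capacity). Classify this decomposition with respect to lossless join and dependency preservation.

lossy and not dependency-preserving

Lossless test (chase): applying each FD to every pair of rows produces no changes in the tableau, so no row becomes fully distinguished — the join is lossy.
Dependency preservation: the restricted closure of {Dest, Capacity} across the fragments never reaches {Gate}, so Dest, Capacity → Gate cannot be enforced without a join — not preserved.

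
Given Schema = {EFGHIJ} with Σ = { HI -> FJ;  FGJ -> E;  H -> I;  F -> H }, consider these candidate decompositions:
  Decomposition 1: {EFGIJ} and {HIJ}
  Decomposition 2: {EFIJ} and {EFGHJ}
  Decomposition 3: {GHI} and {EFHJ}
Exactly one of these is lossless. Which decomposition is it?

Decomposition 1: common = {IJ}, closure = {IJ} → lossy.
Decomposition 2: common = {EFJ}, closure = {EFHIJ} → lossless.
Decomposition 3: common = {H}, closure = {FHIJ} → lossy.

Decomposition 2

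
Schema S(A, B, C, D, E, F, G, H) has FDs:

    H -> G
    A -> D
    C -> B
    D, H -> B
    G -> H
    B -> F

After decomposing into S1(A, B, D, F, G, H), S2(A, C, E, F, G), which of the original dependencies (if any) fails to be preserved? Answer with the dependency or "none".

C -> B

Check C → B: no single fragment contains all of {B, C}, and the restricted closure of {C} across the fragments never reaches {B}.
H → G is preserved.
A → D is preserved.
D, H → B is preserved.
G → H is preserved.
B → F is preserved.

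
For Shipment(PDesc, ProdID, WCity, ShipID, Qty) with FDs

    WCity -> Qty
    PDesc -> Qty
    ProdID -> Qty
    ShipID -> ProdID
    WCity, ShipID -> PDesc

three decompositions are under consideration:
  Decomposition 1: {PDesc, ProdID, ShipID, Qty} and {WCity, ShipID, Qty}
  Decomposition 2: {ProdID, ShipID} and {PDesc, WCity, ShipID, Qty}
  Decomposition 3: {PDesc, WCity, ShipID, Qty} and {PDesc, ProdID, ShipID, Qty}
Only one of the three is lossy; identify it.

Decomposition 1

Decomposition 1: common = {ShipID, Qty}, closure = {ProdID, ShipID, Qty} → lossy.
Decomposition 2: common = {ShipID}, closure = {ProdID, ShipID, Qty} → lossless.
Decomposition 3: common = {PDesc, ShipID, Qty}, closure = {PDesc, ProdID, ShipID, Qty} → lossless.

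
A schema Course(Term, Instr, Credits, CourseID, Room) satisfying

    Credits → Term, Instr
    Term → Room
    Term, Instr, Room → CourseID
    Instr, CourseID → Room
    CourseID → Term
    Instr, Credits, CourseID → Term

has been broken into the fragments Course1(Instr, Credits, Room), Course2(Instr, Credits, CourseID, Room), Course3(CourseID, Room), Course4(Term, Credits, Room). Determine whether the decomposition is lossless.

Yes

Chase test. Columns are Term, Instr, Credits, CourseID, Room; row i has aⱼ where attribute j ∈ Coursei, else bᵢⱼ.
Initial tableau (one row per fragment):
  row 1: b11 a2 a3 b14 a5
  row 2: b21 a2 a3 a4 a5
  row 3: b31 b32 b33 a4 a5
  row 4: a1 b42 a3 b44 a5
Rows 1 and 2 agree on Credits; apply Credits→Term, Instr and equate their Term, Instr entries.
Rows 1 and 4 agree on Credits; apply Credits→Term, Instr and equate their Term, Instr entries.
Rows 1 and 2 agree on Term, Instr, Room; apply Term, Instr, Room→CourseID and equate their CourseID entries.
Rows 1 and 4 agree on Term, Instr, Room; apply Term, Instr, Room→CourseID and equate their CourseID entries.
Rows 1 and 3 agree on CourseID; apply CourseID→Term and equate their Term entries.
Row 1 is now all distinguished symbols — the join is lossless.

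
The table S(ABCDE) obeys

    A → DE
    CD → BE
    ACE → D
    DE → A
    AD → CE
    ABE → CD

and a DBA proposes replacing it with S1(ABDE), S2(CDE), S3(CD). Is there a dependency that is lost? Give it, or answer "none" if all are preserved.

A → DE lies within S1.
CD → BE: restricted closure across fragments reaches BE.
ACE → D: restricted closure across fragments reaches D.
DE → A lies within S1.
AD → CE: restricted closure across fragments reaches CE.
ABE → CD: restricted closure across fragments reaches CD.
Every dependency is enforceable on the fragments, so the decomposition is dependency-preserving.

none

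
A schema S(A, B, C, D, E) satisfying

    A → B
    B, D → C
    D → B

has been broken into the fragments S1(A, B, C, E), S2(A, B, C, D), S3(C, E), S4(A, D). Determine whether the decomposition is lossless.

No

Chase test. Columns are A, B, C, D, E; row i has aⱼ where attribute j ∈ Si, else bᵢⱼ.
Initial tableau (one row per fragment):
  row 1: a1 a2 a3 b14 a5
  row 2: a1 a2 a3 a4 b25
  row 3: b31 b32 a3 b34 a5
  row 4: a1 b42 b43 a4 b45
Rows 1 and 4 agree on A; apply A→B and equate their B entries.
Rows 2 and 4 agree on B, D; apply B, D→C and equate their C entries.
No row becomes fully distinguished — the join is lossy.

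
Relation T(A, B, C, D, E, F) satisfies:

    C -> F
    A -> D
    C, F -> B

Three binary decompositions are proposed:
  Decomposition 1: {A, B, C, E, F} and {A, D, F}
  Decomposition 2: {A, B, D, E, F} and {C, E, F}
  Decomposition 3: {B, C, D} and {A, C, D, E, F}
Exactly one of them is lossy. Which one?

Decomposition 1: common = {A, F}, closure = {A, D, F} → lossless.
Decomposition 2: common = {E, F}, closure = {E, F} → lossy.
Decomposition 3: common = {C, D}, closure = {B, C, D, F} → lossless.

Decomposition 2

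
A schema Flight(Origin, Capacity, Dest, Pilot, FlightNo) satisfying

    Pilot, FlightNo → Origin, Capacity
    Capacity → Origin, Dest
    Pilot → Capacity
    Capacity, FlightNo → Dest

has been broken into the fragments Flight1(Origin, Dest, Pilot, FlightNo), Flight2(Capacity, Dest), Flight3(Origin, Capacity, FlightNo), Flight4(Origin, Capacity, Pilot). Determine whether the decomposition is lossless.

Yes

Chase test. Columns are Origin, Capacity, Dest, Pilot, FlightNo; row i has aⱼ where attribute j ∈ Flighti, else bᵢⱼ.
Initial tableau (one row per fragment):
  row 1: a1 b12 a3 a4 a5
  row 2: b21 a2 a3 b24 b25
  row 3: a1 a2 b33 b34 a5
  row 4: a1 a2 b43 a4 b45
Rows 2 and 3 agree on Capacity; apply Capacity→Origin, Dest and equate their Origin, Dest entries.
Rows 2 and 4 agree on Capacity; apply Capacity→Origin, Dest and equate their Origin, Dest entries.
Rows 1 and 4 agree on Pilot; apply Pilot→Capacity and equate their Capacity entries.
Row 1 is now all distinguished symbols — the join is lossless.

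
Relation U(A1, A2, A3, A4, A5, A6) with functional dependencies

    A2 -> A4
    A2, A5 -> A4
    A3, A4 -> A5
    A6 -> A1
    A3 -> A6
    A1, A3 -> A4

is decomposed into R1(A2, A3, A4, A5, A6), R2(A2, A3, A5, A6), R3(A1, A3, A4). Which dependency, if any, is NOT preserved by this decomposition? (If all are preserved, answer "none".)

Check A6 → A1: no single fragment contains all of {A1, A6}, and the restricted closure of {A6} across the fragments never reaches {A1}.
A2 → A4 is preserved.
A2, A5 → A4 is preserved.
A3, A4 → A5 is preserved.
A3 → A6 is preserved.
A1, A3 → A4 is preserved.

A6 -> A1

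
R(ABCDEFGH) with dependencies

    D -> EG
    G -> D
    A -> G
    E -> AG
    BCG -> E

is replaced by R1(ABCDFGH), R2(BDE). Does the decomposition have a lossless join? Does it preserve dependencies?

lossless and dependency-preserving

Lossless test: (BD)⁺ = {ABDEG}, which contains all of one fragment — lossless.
Dependency preservation: D → EG; E → AG; BCG → E are not contained in any single fragment, but the restricted closure of each left-hand side across the fragments still reaches the right-hand side; the remaining FDs each lie inside some fragment. All dependencies are preserved.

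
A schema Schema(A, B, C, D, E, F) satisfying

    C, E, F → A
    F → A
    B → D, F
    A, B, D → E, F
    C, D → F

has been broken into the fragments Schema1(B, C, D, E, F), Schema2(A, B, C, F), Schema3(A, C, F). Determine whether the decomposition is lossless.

Chase test. Columns are A, B, C, D, E, F; row i has aⱼ where attribute j ∈ Schemai, else bᵢⱼ.
Initial tableau (one row per fragment):
  row 1: b11 a2 a3 a4 a5 a6
  row 2: a1 a2 a3 b24 b25 a6
  row 3: a1 b32 a3 b34 b35 a6
Rows 1 and 2 agree on F; apply F→A and equate their A entries.
Rows 1 and 2 agree on B; apply B→D, F and equate their D, F entries.
Rows 1 and 2 agree on A, B, D; apply A, B, D→E, F and equate their E, F entries.
Row 1 is now all distinguished symbols — the join is lossless.

Yes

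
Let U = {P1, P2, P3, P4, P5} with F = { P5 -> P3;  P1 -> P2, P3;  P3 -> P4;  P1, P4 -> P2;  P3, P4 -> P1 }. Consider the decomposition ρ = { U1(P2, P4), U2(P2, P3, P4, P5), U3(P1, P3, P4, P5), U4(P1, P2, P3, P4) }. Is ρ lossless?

Chase test. Columns are P1, P2, P3, P4, P5; row i has aⱼ where attribute j ∈ Ui, else bᵢⱼ.
Initial tableau (one row per fragment):
  row 1: b11 a2 b13 a4 b15
  row 2: b21 a2 a3 a4 a5
  row 3: a1 b32 a3 a4 a5
  row 4: a1 a2 a3 a4 b45
Rows 3 and 4 agree on P1; apply P1→P2, P3 and equate their P2, P3 entries.
Rows 2 and 3 agree on P3, P4; apply P3, P4→P1 and equate their P1 entries.
Row 2 is now all distinguished symbols — the join is lossless.

Yes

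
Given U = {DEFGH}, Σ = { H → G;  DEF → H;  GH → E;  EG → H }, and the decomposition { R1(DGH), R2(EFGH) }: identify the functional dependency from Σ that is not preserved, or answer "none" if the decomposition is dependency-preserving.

DEF → H

Check DEF → H: no single fragment contains all of {DEFH}, and the restricted closure of {DEF} across the fragments never reaches {H}.
H → G is preserved.
GH → E is preserved.
EG → H is preserved.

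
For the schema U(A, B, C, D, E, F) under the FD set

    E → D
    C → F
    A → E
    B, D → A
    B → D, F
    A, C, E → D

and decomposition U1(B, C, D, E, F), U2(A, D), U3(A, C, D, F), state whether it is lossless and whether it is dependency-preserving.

lossy and not dependency-preserving

Lossless test (chase): Rows 2 and 3 agree on A; apply A→E and equate their E entries. No row becomes fully distinguished — the join is lossy.
Dependency preservation: the restricted closure of {A} across the fragments never reaches {E}, so A → E cannot be enforced without a join — not preserved.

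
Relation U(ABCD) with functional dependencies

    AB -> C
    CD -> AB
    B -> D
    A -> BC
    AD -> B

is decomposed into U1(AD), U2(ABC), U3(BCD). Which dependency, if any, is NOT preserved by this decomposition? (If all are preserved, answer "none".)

AB → C lies within U2.
CD → AB: restricted closure across fragments reaches AB.
B → D lies within U3.
A → BC lies within U2.
AD → B: restricted closure across fragments reaches B.
Every dependency is enforceable on the fragments, so the decomposition is dependency-preserving.

none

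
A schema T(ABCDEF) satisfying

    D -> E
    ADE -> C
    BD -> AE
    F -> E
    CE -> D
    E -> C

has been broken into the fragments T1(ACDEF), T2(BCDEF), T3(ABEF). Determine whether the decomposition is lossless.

Yes

Chase test. Columns are ABCDEF; row i has aⱼ where attribute j ∈ Ti, else bᵢⱼ.
Initial tableau (one row per fragment):
  row 1: a1 b12 a3 a4 a5 a6
  row 2: b21 a2 a3 a4 a5 a6
  row 3: a1 a2 b33 b34 a5 a6
Rows 1 and 3 agree on E; apply E→C and equate their C entries.
Rows 1 and 3 agree on CE; apply CE→D and equate their D entries.
Rows 2 and 3 agree on BD; apply BD→AE and equate their AE entries.
Row 2 is now all distinguished symbols — the join is lossless.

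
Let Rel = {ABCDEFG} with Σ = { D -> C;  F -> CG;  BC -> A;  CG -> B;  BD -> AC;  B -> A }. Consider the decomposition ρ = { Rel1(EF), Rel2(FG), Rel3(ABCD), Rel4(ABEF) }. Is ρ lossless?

No

Chase test. Columns are ABCDEFG; row i has aⱼ where attribute j ∈ Reli, else bᵢⱼ.
Initial tableau (one row per fragment):
  row 1: b11 b12 b13 b14 a5 a6 b17
  row 2: b21 b22 b23 b24 b25 a6 a7
  row 3: a1 a2 a3 a4 b35 b36 b37
  row 4: a1 a2 b43 b44 a5 a6 b47
Rows 1 and 2 agree on F; apply F→CG and equate their CG entries.
Rows 1 and 4 agree on F; apply F→CG and equate their CG entries.
Rows 1 and 2 agree on CG; apply CG→B and equate their B entries.
Rows 1 and 4 agree on CG; apply CG→B and equate their B entries.
Rows 1 and 2 agree on B; apply B→A and equate their A entries.
Rows 1 and 3 agree on B; apply B→A and equate their A entries.
No row becomes fully distinguished — the join is lossy.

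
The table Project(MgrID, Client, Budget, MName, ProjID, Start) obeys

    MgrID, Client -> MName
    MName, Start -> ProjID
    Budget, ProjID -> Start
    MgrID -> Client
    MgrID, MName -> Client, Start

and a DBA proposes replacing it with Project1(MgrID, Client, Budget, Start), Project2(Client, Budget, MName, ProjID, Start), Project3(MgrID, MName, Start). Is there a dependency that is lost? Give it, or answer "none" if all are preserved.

MgrID, Client → MName: restricted closure across fragments reaches MName.
MName, Start → ProjID lies within Project2.
Budget, ProjID → Start lies within Project2.
MgrID → Client lies within Project1.
MgrID, MName → Client, Start: restricted closure across fragments reaches Client, Start.
Every dependency is enforceable on the fragments, so the decomposition is dependency-preserving.

none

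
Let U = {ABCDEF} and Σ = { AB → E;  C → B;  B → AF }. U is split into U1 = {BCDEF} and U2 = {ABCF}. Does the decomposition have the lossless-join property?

Yes

Common attributes: U1 ∩ U2 = {BCF}.
Closure of {BCF}: B → AF applies, adding A; AB → E applies, adding E. So (BCF)⁺ = {ABCEF}.
This closure contains every attribute of U2, so U1 ∩ U2 → U2. The join is lossless.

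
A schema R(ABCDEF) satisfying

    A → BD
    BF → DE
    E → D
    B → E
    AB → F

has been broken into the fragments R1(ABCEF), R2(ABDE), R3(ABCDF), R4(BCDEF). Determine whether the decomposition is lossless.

Chase test. Columns are ABCDEF; row i has aⱼ where attribute j ∈ Ri, else bᵢⱼ.
Initial tableau (one row per fragment):
  row 1: a1 a2 a3 b14 a5 a6
  row 2: a1 a2 b23 a4 a5 b26
  row 3: a1 a2 a3 a4 b35 a6
  row 4: b41 a2 a3 a4 a5 a6
Rows 1 and 2 agree on A; apply A→BD and equate their BD entries.
Rows 1 and 3 agree on BF; apply BF→DE and equate their DE entries.
Rows 1 and 2 agree on AB; apply AB→F and equate their F entries.
Row 1 is now all distinguished symbols — the join is lossless.

Yes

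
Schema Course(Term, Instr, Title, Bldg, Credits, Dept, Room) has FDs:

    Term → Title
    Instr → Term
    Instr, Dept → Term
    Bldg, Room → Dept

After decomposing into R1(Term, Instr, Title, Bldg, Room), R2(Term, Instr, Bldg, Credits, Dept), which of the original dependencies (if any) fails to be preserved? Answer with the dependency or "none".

Bldg, Room → Dept

Check Bldg, Room → Dept: no single fragment contains all of {Bldg, Dept, Room}, and the restricted closure of {Bldg, Room} across the fragments never reaches {Dept}.
Term → Title is preserved.
Instr → Term is preserved.
Instr, Dept → Term is preserved.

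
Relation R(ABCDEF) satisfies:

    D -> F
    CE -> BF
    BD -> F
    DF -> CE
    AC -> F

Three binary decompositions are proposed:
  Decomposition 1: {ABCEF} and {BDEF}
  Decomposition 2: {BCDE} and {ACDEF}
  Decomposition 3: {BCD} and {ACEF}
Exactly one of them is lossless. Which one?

Decomposition 1: common = {BEF}, closure = {BEF} → lossy.
Decomposition 2: common = {CDE}, closure = {BCDEF} → lossless.
Decomposition 3: common = {C}, closure = {C} → lossy.

Decomposition 2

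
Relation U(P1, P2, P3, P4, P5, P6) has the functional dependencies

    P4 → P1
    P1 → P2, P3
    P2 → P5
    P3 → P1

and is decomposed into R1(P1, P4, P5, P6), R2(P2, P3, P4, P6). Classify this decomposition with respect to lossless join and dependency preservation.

Lossless test: (P4, P6)⁺ = {P1, P2, P3, P4, P5, P6}, which contains all of one fragment — lossless.
Dependency preservation: the restricted closure of {P1} across the fragments never reaches {P2, P3}, so P1 → P2, P3 cannot be enforced without a join — not preserved.

lossless but not dependency-preserving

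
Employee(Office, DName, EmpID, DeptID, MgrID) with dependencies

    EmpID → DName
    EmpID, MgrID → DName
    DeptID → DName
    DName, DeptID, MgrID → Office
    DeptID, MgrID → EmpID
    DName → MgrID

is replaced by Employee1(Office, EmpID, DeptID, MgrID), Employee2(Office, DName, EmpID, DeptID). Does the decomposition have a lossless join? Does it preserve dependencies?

lossless but not dependency-preserving

Lossless test: (Office, EmpID, DeptID)⁺ = {Office, DName, EmpID, DeptID, MgrID}, which contains all of one fragment — lossless.
Dependency preservation: the restricted closure of {DName} across the fragments never reaches {MgrID}, so DName → MgrID cannot be enforced without a join — not preserved.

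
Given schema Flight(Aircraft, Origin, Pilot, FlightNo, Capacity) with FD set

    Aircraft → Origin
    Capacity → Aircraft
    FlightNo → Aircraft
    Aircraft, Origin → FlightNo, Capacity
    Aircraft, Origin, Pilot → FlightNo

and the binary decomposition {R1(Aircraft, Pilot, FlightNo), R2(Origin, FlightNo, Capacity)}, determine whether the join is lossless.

Common attributes: R1 ∩ R2 = {FlightNo}.
Closure of {FlightNo}: FlightNo → Aircraft applies, adding Aircraft; Aircraft → Origin applies, adding Origin; Aircraft, Origin → FlightNo, Capacity applies, adding Capacity. So (FlightNo)⁺ = {Aircraft, Origin, FlightNo, Capacity}.
This closure contains every attribute of R2, so R1 ∩ R2 → R2. The join is lossless.

Yes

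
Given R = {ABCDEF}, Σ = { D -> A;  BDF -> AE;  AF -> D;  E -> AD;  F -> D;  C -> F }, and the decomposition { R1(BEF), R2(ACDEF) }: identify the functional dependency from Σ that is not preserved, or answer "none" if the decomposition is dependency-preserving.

D → A lies within R2.
BDF → AE: restricted closure across fragments reaches AE.
AF → D lies within R2.
E → AD lies within R2.
F → D lies within R2.
C → F lies within R2.
Every dependency is enforceable on the fragments, so the decomposition is dependency-preserving.

none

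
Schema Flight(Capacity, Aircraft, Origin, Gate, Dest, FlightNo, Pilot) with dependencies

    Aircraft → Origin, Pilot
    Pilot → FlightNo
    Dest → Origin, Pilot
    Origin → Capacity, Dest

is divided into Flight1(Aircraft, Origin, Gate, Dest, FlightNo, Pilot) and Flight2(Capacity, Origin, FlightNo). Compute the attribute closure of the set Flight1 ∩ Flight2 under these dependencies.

Flight1 ∩ Flight2 = {Origin, FlightNo}.
Origin → Capacity, Dest applies, adding Capacity, Dest
Dest → Origin, Pilot applies, adding Pilot
Closure: {Capacity, Origin, Dest, FlightNo, Pilot}.

Capacity, Origin, Dest, FlightNo, Pilot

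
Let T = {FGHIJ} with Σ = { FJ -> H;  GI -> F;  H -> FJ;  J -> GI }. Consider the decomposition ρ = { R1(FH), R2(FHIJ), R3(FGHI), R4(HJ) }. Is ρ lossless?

Yes

Chase test. Columns are FGHIJ; row i has aⱼ where attribute j ∈ Ri, else bᵢⱼ.
Initial tableau (one row per fragment):
  row 1: a1 b12 a3 b14 b15
  row 2: a1 b22 a3 a4 a5
  row 3: a1 a2 a3 a4 b35
  row 4: b41 b42 a3 b44 a5
Rows 1 and 2 agree on H; apply H→FJ and equate their FJ entries.
Rows 1 and 3 agree on H; apply H→FJ and equate their FJ entries.
Rows 1 and 4 agree on H; apply H→FJ and equate their FJ entries.
Rows 1 and 2 agree on J; apply J→GI and equate their GI entries.
Rows 1 and 3 agree on J; apply J→GI and equate their GI entries.
Rows 1 and 4 agree on J; apply J→GI and equate their GI entries.
Row 1 is now all distinguished symbols — the join is lossless.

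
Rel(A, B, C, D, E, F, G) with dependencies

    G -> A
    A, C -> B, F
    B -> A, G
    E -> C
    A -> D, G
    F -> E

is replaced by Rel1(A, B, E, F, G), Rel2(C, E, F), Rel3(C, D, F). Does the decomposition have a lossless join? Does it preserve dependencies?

lossy and not dependency-preserving

Lossless test (chase): Rows 1 and 2 agree on E; apply E→C and equate their C entries. Rows 1 and 3 agree on F; apply F→E and equate their E entries. No row becomes fully distinguished — the join is lossy.
Dependency preservation: the restricted closure of {A, C} across the fragments never reaches {B, F}, so A, C → B, F cannot be enforced without a join — not preserved.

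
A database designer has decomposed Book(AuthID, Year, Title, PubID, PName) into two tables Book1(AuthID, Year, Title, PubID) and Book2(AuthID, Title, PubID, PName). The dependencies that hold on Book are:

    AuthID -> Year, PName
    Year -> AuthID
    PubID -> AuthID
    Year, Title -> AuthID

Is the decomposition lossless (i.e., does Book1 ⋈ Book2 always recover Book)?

Common attributes: Book1 ∩ Book2 = {AuthID, Title, PubID}.
Closure of {AuthID, Title, PubID}: AuthID → Year, PName applies, adding Year, PName. So (AuthID, Title, PubID)⁺ = {AuthID, Year, Title, PubID, PName}.
This closure contains every attribute of Book1, so Book1 ∩ Book2 → Book1. The join is lossless.

Yes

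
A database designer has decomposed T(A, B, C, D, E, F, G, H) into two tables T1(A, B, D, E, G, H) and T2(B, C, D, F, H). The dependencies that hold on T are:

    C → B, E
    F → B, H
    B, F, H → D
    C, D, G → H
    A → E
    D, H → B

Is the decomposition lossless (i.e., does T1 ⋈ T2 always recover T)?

No

Common attributes: T1 ∩ T2 = {B, D, H}.
No dependency enlarges {B, D, H}, so (B, D, H)⁺ = {B, D, H}.
The closure contains neither all of T1 = {A, B, D, E, G, H} nor all of T2 = {B, C, D, F, H}, so the common attributes are not a superkey of either fragment. The join is lossy.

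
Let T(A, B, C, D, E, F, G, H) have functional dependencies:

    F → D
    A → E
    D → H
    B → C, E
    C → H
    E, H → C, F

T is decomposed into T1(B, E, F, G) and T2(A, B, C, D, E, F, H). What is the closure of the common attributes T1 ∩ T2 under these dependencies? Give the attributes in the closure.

T1 ∩ T2 = {B, E, F}.
F → D applies, adding D
D → H applies, adding H
B → C, E applies, adding C
Closure: {B, C, D, E, F, H}.

B, C, D, E, F, H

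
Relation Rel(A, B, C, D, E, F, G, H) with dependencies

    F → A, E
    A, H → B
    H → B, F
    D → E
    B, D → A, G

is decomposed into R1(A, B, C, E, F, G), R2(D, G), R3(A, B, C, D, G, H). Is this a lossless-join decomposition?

No

Chase test. Columns are A, B, C, D, E, F, G, H; row i has aⱼ where attribute j ∈ Ri, else bᵢⱼ.
Initial tableau (one row per fragment):
  row 1: a1 a2 a3 b14 a5 a6 a7 b18
  row 2: b21 b22 b23 a4 b25 b26 a7 b28
  row 3: a1 a2 a3 a4 b35 b36 a7 a8
Rows 2 and 3 agree on D; apply D→E and equate their E entries.
No row becomes fully distinguished — the join is lossy.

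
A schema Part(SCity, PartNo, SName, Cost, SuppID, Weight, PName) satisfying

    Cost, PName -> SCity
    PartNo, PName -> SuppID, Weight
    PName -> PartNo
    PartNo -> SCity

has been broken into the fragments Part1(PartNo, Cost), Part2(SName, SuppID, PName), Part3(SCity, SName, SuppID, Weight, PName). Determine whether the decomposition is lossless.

Chase test. Columns are SCity, PartNo, SName, Cost, SuppID, Weight, PName; row i has aⱼ where attribute j ∈ Parti, else bᵢⱼ.
Initial tableau (one row per fragment):
  row 1: b11 a2 b13 a4 b15 b16 b17
  row 2: b21 b22 a3 b24 a5 b26 a7
  row 3: a1 b32 a3 b34 a5 a6 a7
Rows 2 and 3 agree on PName; apply PName→PartNo and equate their PartNo entries.
Rows 2 and 3 agree on PartNo; apply PartNo→SCity and equate their SCity entries.
Rows 2 and 3 agree on PartNo, PName; apply PartNo, PName→SuppID, Weight and equate their SuppID, Weight entries.
No row becomes fully distinguished — the join is lossy.

No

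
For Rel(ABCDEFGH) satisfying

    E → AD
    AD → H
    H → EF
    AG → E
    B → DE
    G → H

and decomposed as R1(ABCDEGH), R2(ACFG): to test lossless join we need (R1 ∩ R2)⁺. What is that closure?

ACDEFGH

R1 ∩ R2 = {ACG}.
AG → E applies, adding E
G → H applies, adding H
E → AD applies, adding D
H → EF applies, adding F
Closure: {ACDEFGH}.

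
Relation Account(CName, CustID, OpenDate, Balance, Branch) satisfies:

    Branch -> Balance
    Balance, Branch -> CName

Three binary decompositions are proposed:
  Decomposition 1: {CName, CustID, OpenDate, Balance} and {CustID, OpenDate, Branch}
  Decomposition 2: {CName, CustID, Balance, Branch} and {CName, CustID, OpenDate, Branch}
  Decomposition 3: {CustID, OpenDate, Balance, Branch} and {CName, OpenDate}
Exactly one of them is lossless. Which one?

Decomposition 2

Decomposition 1: common = {CustID, OpenDate}, closure = {CustID, OpenDate} → lossy.
Decomposition 2: common = {CName, CustID, Branch}, closure = {CName, CustID, Balance, Branch} → lossless.
Decomposition 3: common = {OpenDate}, closure = {OpenDate} → lossy.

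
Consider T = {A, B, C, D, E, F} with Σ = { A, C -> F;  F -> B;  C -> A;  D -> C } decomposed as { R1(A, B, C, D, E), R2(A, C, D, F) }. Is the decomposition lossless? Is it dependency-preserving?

Lossless test: (A, C, D)⁺ = {A, B, C, D, F}, which contains all of one fragment — lossless.
Dependency preservation: the restricted closure of {F} across the fragments never reaches {B}, so F → B cannot be enforced without a join — not preserved.

lossless but not dependency-preserving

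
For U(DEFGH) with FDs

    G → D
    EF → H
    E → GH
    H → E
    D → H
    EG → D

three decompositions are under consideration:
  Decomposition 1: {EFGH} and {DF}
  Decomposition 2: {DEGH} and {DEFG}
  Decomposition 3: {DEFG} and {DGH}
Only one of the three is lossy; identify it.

Decomposition 1

Decomposition 1: common = {F}, closure = {F} → lossy.
Decomposition 2: common = {DEG}, closure = {DEGH} → lossless.
Decomposition 3: common = {DG}, closure = {DEGH} → lossless.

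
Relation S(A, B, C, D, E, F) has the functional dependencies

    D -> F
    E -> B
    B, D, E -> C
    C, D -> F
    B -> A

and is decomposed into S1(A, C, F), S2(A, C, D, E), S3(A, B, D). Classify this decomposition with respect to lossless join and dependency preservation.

Lossless test (chase): Rows 2 and 3 agree on D; apply D→F and equate their F entries. No row becomes fully distinguished — the join is lossy.
Dependency preservation: the restricted closure of {D} across the fragments never reaches {F}, so D → F cannot be enforced without a join — not preserved.

lossy and not dependency-preserving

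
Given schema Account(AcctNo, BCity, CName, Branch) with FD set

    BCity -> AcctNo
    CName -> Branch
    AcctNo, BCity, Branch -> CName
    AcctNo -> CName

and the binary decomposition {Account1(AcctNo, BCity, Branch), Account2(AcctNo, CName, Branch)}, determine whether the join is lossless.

Yes

Common attributes: Account1 ∩ Account2 = {AcctNo, Branch}.
Closure of {AcctNo, Branch}: AcctNo → CName applies, adding CName. So (AcctNo, Branch)⁺ = {AcctNo, CName, Branch}.
This closure contains every attribute of Account2, so Account1 ∩ Account2 → Account2. The join is lossless.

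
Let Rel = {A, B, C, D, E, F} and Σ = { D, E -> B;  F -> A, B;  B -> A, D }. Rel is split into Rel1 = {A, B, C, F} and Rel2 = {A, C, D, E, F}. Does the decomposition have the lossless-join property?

Yes

Common attributes: Rel1 ∩ Rel2 = {A, C, F}.
Closure of {A, C, F}: F → A, B applies, adding B; B → A, D applies, adding D. So (A, C, F)⁺ = {A, B, C, D, F}.
This closure contains every attribute of Rel1, so Rel1 ∩ Rel2 → Rel1. The join is lossless.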